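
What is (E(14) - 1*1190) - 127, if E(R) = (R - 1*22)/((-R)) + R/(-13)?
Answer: -119893/91 ≈ -1317.5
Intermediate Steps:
E(R) = -R/13 - (-22 + R)/R (E(R) = (R - 22)*(-1/R) + R*(-1/13) = (-22 + R)*(-1/R) - R/13 = -(-22 + R)/R - R/13 = -R/13 - (-22 + R)/R)
(E(14) - 1*1190) - 127 = ((-1 + 22/14 - 1/13*14) - 1*1190) - 127 = ((-1 + 22*(1/14) - 14/13) - 1190) - 127 = ((-1 + 11/7 - 14/13) - 1190) - 127 = (-46/91 - 1190) - 127 = -108336/91 - 127 = -119893/91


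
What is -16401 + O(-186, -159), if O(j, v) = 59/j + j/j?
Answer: -3050459/186 ≈ -16400.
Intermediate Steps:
O(j, v) = 1 + 59/j (O(j, v) = 59/j + 1 = 1 + 59/j)
-16401 + O(-186, -159) = -16401 + (59 - 186)/(-186) = -16401 - 1/186*(-127) = -16401 + 127/186 = -3050459/186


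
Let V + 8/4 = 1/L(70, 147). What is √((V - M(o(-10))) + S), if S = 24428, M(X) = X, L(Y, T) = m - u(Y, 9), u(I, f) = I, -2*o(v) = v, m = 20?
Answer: √2442098/10 ≈ 156.27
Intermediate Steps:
o(v) = -v/2
L(Y, T) = 20 - Y
V = -101/50 (V = -2 + 1/(20 - 1*70) = -2 + 1/(20 - 70) = -2 + 1/(-50) = -2 - 1/50 = -101/50 ≈ -2.0200)
√((V - M(o(-10))) + S) = √((-101/50 - (-1)*(-10)/2) + 24428) = √((-101/50 - 1*5) + 24428) = √((-101/50 - 5) + 24428) = √(-351/50 + 24428) = √(1221049/50) = √2442098/10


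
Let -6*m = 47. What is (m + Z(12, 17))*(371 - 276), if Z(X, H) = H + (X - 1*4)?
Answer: 9785/6 ≈ 1630.8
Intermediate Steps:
m = -47/6 (m = -⅙*47 = -47/6 ≈ -7.8333)
Z(X, H) = -4 + H + X (Z(X, H) = H + (X - 4) = H + (-4 + X) = -4 + H + X)
(m + Z(12, 17))*(371 - 276) = (-47/6 + (-4 + 17 + 12))*(371 - 276) = (-47/6 + 25)*95 = (103/6)*95 = 9785/6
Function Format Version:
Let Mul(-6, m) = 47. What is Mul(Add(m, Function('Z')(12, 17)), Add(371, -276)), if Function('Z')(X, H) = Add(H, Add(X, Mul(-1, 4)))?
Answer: Rational(9785, 6) ≈ 1630.8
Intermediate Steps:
m = Rational(-47, 6) (m = Mul(Rational(-1, 6), 47) = Rational(-47, 6) ≈ -7.8333)
Function('Z')(X, H) = Add(-4, H, X) (Function('Z')(X, H) = Add(H, Add(X, -4)) = Add(H, Add(-4, X)) = Add(-4, H, X))
Mul(Add(m, Function('Z')(12, 17)), Add(371, -276)) = Mul(Add(Rational(-47, 6), Add(-4, 17, 12)), Add(371, -276)) = Mul(Add(Rational(-47, 6), 25), 95) = Mul(Rational(103, 6), 95) = Rational(9785, 6)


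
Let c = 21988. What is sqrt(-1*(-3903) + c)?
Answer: sqrt(25891) ≈ 160.91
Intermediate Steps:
sqrt(-1*(-3903) + c) = sqrt(-1*(-3903) + 21988) = sqrt(3903 + 21988) = sqrt(25891)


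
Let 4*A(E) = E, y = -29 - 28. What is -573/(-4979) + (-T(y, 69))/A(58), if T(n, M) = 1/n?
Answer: 957127/8230287 ≈ 0.11629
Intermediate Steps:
y = -57
A(E) = E/4
-573/(-4979) + (-T(y, 69))/A(58) = -573/(-4979) + (-1/(-57))/(((1/4)*58)) = -573*(-1/4979) + (-1*(-1/57))/(29/2) = 573/4979 + (1/57)*(2/29) = 573/4979 + 2/1653 = 957127/8230287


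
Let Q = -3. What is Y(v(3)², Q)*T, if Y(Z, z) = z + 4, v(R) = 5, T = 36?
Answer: 36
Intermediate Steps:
Y(Z, z) = 4 + z
Y(v(3)², Q)*T = (4 - 3)*36 = 1*36 = 36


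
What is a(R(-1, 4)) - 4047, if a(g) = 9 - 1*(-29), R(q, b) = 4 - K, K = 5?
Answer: -4009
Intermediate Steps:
R(q, b) = -1 (R(q, b) = 4 - 1*5 = 4 - 5 = -1)
a(g) = 38 (a(g) = 9 + 29 = 38)
a(R(-1, 4)) - 4047 = 38 - 4047 = -4009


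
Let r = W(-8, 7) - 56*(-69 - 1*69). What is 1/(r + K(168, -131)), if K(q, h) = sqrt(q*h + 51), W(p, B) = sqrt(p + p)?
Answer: 1/(7728 + 4*I + I*sqrt(21957)) ≈ 0.00012935 - 2.547e-6*I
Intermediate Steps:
W(p, B) = sqrt(2)*sqrt(p) (W(p, B) = sqrt(2*p) = sqrt(2)*sqrt(p))
K(q, h) = sqrt(51 + h*q) (K(q, h) = sqrt(h*q + 51) = sqrt(51 + h*q))
r = 7728 + 4*I (r = sqrt(2)*sqrt(-8) - 56*(-69 - 1*69) = sqrt(2)*(2*I*sqrt(2)) - 56*(-69 - 69) = 4*I - 56*(-138) = 4*I + 7728 = 7728 + 4*I ≈ 7728.0 + 4.0*I)
1/(r + K(168, -131)) = 1/((7728 + 4*I) + sqrt(51 - 131*168)) = 1/((7728 + 4*I) + sqrt(51 - 22008)) = 1/((7728 + 4*I) + sqrt(-21957)) = 1/((7728 + 4*I) + I*sqrt(21957)) = 1/(7728 + 4*I + I*sqrt(21957))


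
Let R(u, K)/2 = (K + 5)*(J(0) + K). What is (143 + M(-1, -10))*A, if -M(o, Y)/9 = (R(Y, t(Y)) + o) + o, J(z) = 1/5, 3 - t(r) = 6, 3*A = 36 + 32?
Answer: 89012/15 ≈ 5934.1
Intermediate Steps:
A = 68/3 (A = (36 + 32)/3 = (1/3)*68 = 68/3 ≈ 22.667)
t(r) = -3 (t(r) = 3 - 1*6 = 3 - 6 = -3)
J(z) = 1/5
R(u, K) = 2*(5 + K)*(1/5 + K) (R(u, K) = 2*((K + 5)*(1/5 + K)) = 2*((5 + K)*(1/5 + K)) = 2*(5 + K)*(1/5 + K))
M(o, Y) = 504/5 - 18*o (M(o, Y) = -9*(((2 + 2*(-3)**2 + (52/5)*(-3)) + o) + o) = -9*(((2 + 2*9 - 156/5) + o) + o) = -9*(((2 + 18 - 156/5) + o) + o) = -9*((-56/5 + o) + o) = -9*(-56/5 + 2*o) = 504/5 - 18*o)
(143 + M(-1, -10))*A = (143 + (504/5 - 18*(-1)))*(68/3) = (143 + (504/5 + 18))*(68/3) = (143 + 594/5)*(68/3) = (1309/5)*(68/3) = 89012/15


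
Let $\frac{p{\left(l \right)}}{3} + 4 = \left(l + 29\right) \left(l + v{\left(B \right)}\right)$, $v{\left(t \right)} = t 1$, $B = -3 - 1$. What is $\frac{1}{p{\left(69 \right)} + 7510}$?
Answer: $\frac{1}{26608} \approx 3.7583 \cdot 10^{-5}$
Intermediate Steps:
$B = -4$
$v{\left(t \right)} = t$
$p{\left(l \right)} = -12 + 3 \left(-4 + l\right) \left(29 + l\right)$ ($p{\left(l \right)} = -12 + 3 \left(l + 29\right) \left(l - 4\right) = -12 + 3 \left(29 + l\right) \left(-4 + l\right) = -12 + 3 \left(-4 + l\right) \left(29 + l\right)$)
$\frac{1}{p{\left(69 \right)} + 7510} = \frac{1}{\left(-360 + 3 \cdot 69^{2} + 75 \cdot 69\right) + 7510} = \frac{1}{\left(-360 + 3 \cdot 4761 + 5175\right) + 7510} = \frac{1}{\left(-360 + 14283 + 5175\right) + 7510} = \frac{1}{19098 + 7510} = \frac{1}{26608}$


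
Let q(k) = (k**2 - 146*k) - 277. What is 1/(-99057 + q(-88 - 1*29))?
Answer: -1/68563 ≈ -1.4585e-5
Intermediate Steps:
q(k) = -277 + k**2 - 146*k
1/(-99057 + q(-88 - 1*29)) = 1/(-99057 + (-277 + (-88 - 1*29)**2 - 146*(-88 - 1*29))) = 1/(-99057 + (-277 + (-88 - 29)**2 - 146*(-88 - 29))) = 1/(-99057 + (-277 + (-117)**2 - 146*(-117))) = 1/(-99057 + (-277 + 13689 + 17082)) = 1/(-99057 + 30494) = 1/(-68563) = -1/68563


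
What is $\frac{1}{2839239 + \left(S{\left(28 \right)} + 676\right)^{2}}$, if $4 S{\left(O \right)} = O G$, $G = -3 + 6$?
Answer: $\frac{1}{3325048} \approx 3.0075 \cdot 10^{-7}$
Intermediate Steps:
$G = 3$
$S{\left(O \right)} = \frac{3 O}{4}$ ($S{\left(O \right)} = \frac{O 3}{4} = \frac{3 O}{4}$)
$\frac{1}{2839239 + \left(S{\left(28 \right)} + 676\right)^{2}} = \frac{1}{2839239 + \left(\frac{3}{4} \cdot 28 + 676\right)^{2}} = \frac{1}{2839239 + \left(21 + 676\right)^{2}} = \frac{1}{2839239 + 697^{2}} = \frac{1}{2839239 + 485809} = \frac{1}{3325048}$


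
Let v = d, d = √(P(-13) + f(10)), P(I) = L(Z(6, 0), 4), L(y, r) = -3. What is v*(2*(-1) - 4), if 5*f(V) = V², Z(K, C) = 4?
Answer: -6*√17 ≈ -24.739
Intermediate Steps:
f(V) = V²/5
P(I) = -3
d = √17 (d = √(-3 + (⅕)*10²) = √(-3 + (⅕)*100) = √(-3 + 20) = √17 ≈ 4.1231)
v = √17 ≈ 4.1231
v*(2*(-1) - 4) = √17*(2*(-1) - 4) = √17*(-2 - 4) = √17*(-6) = -6*√17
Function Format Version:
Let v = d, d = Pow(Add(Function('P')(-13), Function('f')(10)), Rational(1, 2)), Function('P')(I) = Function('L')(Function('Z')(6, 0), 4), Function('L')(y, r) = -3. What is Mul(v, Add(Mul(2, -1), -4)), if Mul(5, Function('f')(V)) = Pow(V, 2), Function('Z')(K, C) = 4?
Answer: Mul(-6, Pow(17, Rational(1, 2))) ≈ -24.739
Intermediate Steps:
Function('f')(V) = Mul(Rational(1, 5), Pow(V, 2))
Function('P')(I) = -3
d = Pow(17, Rational(1, 2)) (d = Pow(Add(-3, Mul(Rational(1, 5), Pow(10, 2))), Rational(1, 2)) = Pow(Add(-3, Mul(Rational(1, 5), 100)), Rational(1, 2)) = Pow(Add(-3, 20), Rational(1, 2)) = Pow(17, Rational(1, 2)) ≈ 4.1231)
v = Pow(17, Rational(1, 2)) ≈ 4.1231
Mul(v, Add(Mul(2, -1), -4)) = Mul(Pow(17, Rational(1, 2)), Add(Mul(2, -1), -4)) = Mul(Pow(17, Rational(1, 2)), Add(-2, -4)) = Mul(Pow(17, Rational(1, 2)), -6) = Mul(-6, Pow(17, Rational(1, 2)))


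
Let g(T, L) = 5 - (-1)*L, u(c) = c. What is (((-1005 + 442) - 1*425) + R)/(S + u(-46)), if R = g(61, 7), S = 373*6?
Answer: -61/137 ≈ -0.44526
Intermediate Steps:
S = 2238
g(T, L) = 5 + L
R = 12 (R = 5 + 7 = 12)
(((-1005 + 442) - 1*425) + R)/(S + u(-46)) = (((-1005 + 442) - 1*425) + 12)/(2238 - 46) = ((-563 - 425) + 12)/2192 = (-988 + 12)*(1/2192) = -976*1/2192 = -61/137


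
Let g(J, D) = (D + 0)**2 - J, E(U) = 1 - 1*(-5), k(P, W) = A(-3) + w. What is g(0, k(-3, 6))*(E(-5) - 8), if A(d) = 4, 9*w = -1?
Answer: -2450/81 ≈ -30.247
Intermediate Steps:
w = -1/9 (w = (1/9)*(-1) = -1/9 ≈ -0.11111)
k(P, W) = 35/9 (k(P, W) = 4 - 1/9 = 35/9)
E(U) = 6 (E(U) = 1 + 5 = 6)
g(J, D) = D**2 - J
g(0, k(-3, 6))*(E(-5) - 8) = ((35/9)**2 - 1*0)*(6 - 8) = (1225/81 + 0)*(-2) = (1225/81)*(-2) = -2450/81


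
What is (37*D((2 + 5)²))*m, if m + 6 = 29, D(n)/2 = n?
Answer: 83398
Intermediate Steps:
D(n) = 2*n
m = 23 (m = -6 + 29 = 23)
(37*D((2 + 5)²))*m = (37*(2*(2 + 5)²))*23 = (37*(2*7²))*23 = (37*(2*49))*23 = (37*98)*23 = 3626*23 = 83398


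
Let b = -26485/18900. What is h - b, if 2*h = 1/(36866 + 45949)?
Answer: 29244863/20869380 ≈ 1.4013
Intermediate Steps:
b = -5297/3780 (b = -26485*1/18900 = -5297/3780 ≈ -1.4013)
h = 1/165630 (h = 1/(2*(36866 + 45949)) = (½)/82815 = (½)*(1/82815) = 1/165630 ≈ 6.0376e-6)
h - b = 1/165630 - 1*(-5297/3780) = 1/165630 + 5297/3780 = 29244863/20869380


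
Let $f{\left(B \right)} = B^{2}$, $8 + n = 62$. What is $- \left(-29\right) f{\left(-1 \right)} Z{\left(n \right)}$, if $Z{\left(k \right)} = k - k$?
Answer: $0$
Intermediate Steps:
$n = 54$ ($n = -8 + 62 = 54$)
$Z{\left(k \right)} = 0$
$- \left(-29\right) f{\left(-1 \right)} Z{\left(n \right)} = - \left(-29\right) \left(-1\right)^{2} \cdot 0 = - \left(-29\right) 1 \cdot 0 = \left(-1\right) \left(-29\right) 0 = 29 \cdot 0 = 0$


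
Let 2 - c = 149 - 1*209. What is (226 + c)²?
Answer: 82944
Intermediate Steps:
c = 62 (c = 2 - (149 - 1*209) = 2 - (149 - 209) = 2 - 1*(-60) = 2 + 60 = 62)
(226 + c)² = (226 + 62)² = 288² = 82944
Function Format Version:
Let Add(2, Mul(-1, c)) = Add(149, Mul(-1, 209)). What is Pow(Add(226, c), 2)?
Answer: 82944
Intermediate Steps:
c = 62 (c = Add(2, Mul(-1, Add(149, Mul(-1, 209)))) = Add(2, Mul(-1, Add(149, -209))) = Add(2, Mul(-1, -60)) = Add(2, 60) = 62)
Pow(Add(226, c), 2) = Pow(Add(226, 62), 2) = Pow(288, 2) = 82944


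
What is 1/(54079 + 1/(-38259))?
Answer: 38259/2069008460 ≈ 1.8491e-5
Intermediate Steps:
1/(54079 + 1/(-38259)) = 1/(54079 - 1/38259) = 1/(2069008460/38259) = 38259/2069008460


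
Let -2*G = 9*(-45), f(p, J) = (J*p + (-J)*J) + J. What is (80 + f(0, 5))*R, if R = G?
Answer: 12150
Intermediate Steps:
f(p, J) = J - J**2 + J*p (f(p, J) = (J*p - J**2) + J = (-J**2 + J*p) + J = J - J**2 + J*p)
G = 405/2 (G = -9*(-45)/2 = -1/2*(-405) = 405/2 ≈ 202.50)
R = 405/2 ≈ 202.50
(80 + f(0, 5))*R = (80 + 5*(1 + 0 - 1*5))*(405/2) = (80 + 5*(1 + 0 - 5))*(405/2) = (80 + 5*(-4))*(405/2) = (80 - 20)*(405/2) = 60*(405/2) = 12150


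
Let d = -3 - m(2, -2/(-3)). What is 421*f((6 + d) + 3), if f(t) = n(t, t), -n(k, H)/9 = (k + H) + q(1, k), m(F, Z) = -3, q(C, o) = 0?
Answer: -68202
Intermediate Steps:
d = 0 (d = -3 - 1*(-3) = -3 + 3 = 0)
n(k, H) = -9*H - 9*k (n(k, H) = -9*((k + H) + 0) = -9*((H + k) + 0) = -9*(H + k) = -9*H - 9*k)
f(t) = -18*t (f(t) = -9*t - 9*t = -18*t)
421*f((6 + d) + 3) = 421*(-18*((6 + 0) + 3)) = 421*(-18*(6 + 3)) = 421*(-18*9) = 421*(-162) = -68202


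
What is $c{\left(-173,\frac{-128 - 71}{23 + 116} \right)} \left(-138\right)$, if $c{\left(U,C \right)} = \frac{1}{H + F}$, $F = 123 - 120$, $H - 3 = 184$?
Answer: $- \frac{69}{95} \approx -0.72632$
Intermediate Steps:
$H = 187$ ($H = 3 + 184 = 187$)
$F = 3$
$c{\left(U,C \right)} = \frac{1}{190}$ ($c{\left(U,C \right)} = \frac{1}{187 + 3} = \frac{1}{190}$)
$c{\left(-173,\frac{-128 - 71}{23 + 116} \right)} \left(-138\right) = \frac{1}{190} \left(-138\right) = - \frac{69}{95}$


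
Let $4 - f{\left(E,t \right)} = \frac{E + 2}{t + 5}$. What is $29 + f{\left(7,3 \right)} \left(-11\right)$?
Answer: $- \frac{21}{8} \approx -2.625$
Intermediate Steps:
$f{\left(E,t \right)} = 4 - \frac{2 + E}{5 + t}$ ($f{\left(E,t \right)} = 4 - \frac{E + 2}{t + 5} = 4 - \frac{2 + E}{5 + t}$)
$29 + f{\left(7,3 \right)} \left(-11\right) = 29 + \frac{18 - 7 + 4 \cdot 3}{5 + 3} \left(-11\right) = 29 + \frac{18 - 7 + 12}{8} \left(-11\right) = 29 + \frac{1}{8} \cdot 23 \left(-11\right) = 29 + \frac{23}{8} \left(-11\right) = 29 - \frac{253}{8} = - \frac{21}{8}$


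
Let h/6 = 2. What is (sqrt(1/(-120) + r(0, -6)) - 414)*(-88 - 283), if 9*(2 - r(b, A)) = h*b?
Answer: 153594 - 371*sqrt(7170)/60 ≈ 1.5307e+5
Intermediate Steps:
h = 12 (h = 6*2 = 12)
r(b, A) = 2 - 4*b/3
(sqrt(1/(-120) + r(0, -6)) - 414)*(-88 - 283) = (sqrt(1/(-120) + (2 - 4/3*0)) - 414)*(-88 - 283) = (sqrt(-1/120 + (2 + 0)) - 414)*(-371) = (sqrt(-1/120 + 2) - 414)*(-371) = (sqrt(239/120) - 414)*(-371) = (sqrt(7170)/60 - 414)*(-371) = (-414 + sqrt(7170)/60)*(-371) = 153594 - 371*sqrt(7170)/60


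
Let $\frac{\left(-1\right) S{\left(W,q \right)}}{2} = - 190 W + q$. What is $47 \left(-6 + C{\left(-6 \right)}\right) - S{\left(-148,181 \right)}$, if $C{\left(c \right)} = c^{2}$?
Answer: $58012$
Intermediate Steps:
$S{\left(W,q \right)} = - 2 q + 380 W$ ($S{\left(W,q \right)} = - 2 \left(- 190 W + q\right) = - 2 \left(q - 190 W\right) = - 2 q + 380 W$)
$47 \left(-6 + C{\left(-6 \right)}\right) - S{\left(-148,181 \right)} = 47 \left(-6 + \left(-6\right)^{2}\right) - \left(\left(-2\right) 181 + 380 \left(-148\right)\right) = 47 \left(-6 + 36\right) - \left(-362 - 56240\right) = 47 \cdot 30 - -56602 = 1410 + 56602 = 58012$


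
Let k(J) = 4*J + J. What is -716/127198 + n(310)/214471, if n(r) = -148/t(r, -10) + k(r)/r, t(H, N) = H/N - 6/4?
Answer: -4951245191/886609173385 ≈ -0.0055845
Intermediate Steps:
k(J) = 5*J
t(H, N) = -3/2 + H/N (t(H, N) = H/N - 6*1/4 = H/N - 3/2 = -3/2 + H/N)
n(r) = 5 - 148/(-3/2 - r/10) (n(r) = -148/(-3/2 + r/(-10)) + (5*r)/r = -148/(-3/2 + r*(-1/10)) + 5 = -148/(-3/2 - r/10) + 5 = 5 - 148/(-3/2 - r/10))
-716/127198 + n(310)/214471 = -716/127198 + (5*(311 + 310)/(15 + 310))/214471 = -716*1/127198 + (5*621/325)*(1/214471) = -358/63599 + (5*(1/325)*621)*(1/214471) = -358/63599 + (621/65)*(1/214471) = -358/63599 + 621/13940615 = -4951245191/886609173385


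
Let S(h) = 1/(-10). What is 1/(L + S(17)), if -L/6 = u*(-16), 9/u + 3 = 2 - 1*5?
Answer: -10/1441 ≈ -0.0069396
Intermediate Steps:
u = -3/2 (u = 9/(-3 + (2 - 1*5)) = 9/(-3 + (2 - 5)) = 9/(-3 - 3) = 9/(-6) = 9*(-⅙) = -3/2 ≈ -1.5000)
S(h) = -⅒
L = -144 (L = -(-9)*(-16) = -6*24 = -144)
1/(L + S(17)) = 1/(-144 - ⅒) = 1/(-1441/10) = -10/1441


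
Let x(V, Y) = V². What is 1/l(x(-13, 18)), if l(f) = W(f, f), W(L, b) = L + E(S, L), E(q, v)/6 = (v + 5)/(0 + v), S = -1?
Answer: 169/29605 ≈ 0.0057085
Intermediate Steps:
E(q, v) = 6*(5 + v)/v (E(q, v) = 6*((v + 5)/(0 + v)) = 6*((5 + v)/v) = 6*(5 + v)/v)
W(L, b) = 6 + L + 30/L (W(L, b) = L + (6 + 30/L) = 6 + L + 30/L)
l(f) = 6 + f + 30/f
1/l(x(-13, 18)) = 1/(6 + (-13)² + 30/((-13)²)) = 1/(6 + 169 + 30/169) = 1/(29605/169) = 169/29605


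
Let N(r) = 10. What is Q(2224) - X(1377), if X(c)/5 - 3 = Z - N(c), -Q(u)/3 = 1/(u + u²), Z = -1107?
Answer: 27562587997/4948400 ≈ 5570.0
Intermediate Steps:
Q(u) = -3/(u + u²)
X(c) = -5570 (X(c) = 15 + 5*(-1107 - 1*10) = 15 + 5*(-1107 - 10) = 15 + 5*(-1117) = 15 - 5585 = -5570)
Q(2224) - X(1377) = -3/(2224*(1 + 2224)) - 1*(-5570) = -3*1/2224/2225 + 5570 = -3*1/2224*1/2225 + 5570 = -3/4948400 + 5570 = 27562587997/4948400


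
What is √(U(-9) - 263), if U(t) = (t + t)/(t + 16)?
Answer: 13*I*√77/7 ≈ 16.296*I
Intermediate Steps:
U(t) = 2*t/(16 + t) (U(t) = (2*t)/(16 + t) = 2*t/(16 + t))
√(U(-9) - 263) = √(2*(-9)/(16 - 9) - 263) = √(2*(-9)/7 - 263) = √(2*(-9)*(⅐) - 263) = √(-18/7 - 263) = √(-1859/7) = 13*I*√77/7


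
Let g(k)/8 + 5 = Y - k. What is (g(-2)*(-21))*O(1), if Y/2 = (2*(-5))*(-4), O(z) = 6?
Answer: -77616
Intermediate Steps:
Y = 80 (Y = 2*((2*(-5))*(-4)) = 2*(-10*(-4)) = 2*40 = 80)
g(k) = 600 - 8*k (g(k) = -40 + 8*(80 - k) = -40 + (640 - 8*k) = 600 - 8*k)
(g(-2)*(-21))*O(1) = ((600 - 8*(-2))*(-21))*6 = ((600 + 16)*(-21))*6 = (616*(-21))*6 = -12936*6 = -77616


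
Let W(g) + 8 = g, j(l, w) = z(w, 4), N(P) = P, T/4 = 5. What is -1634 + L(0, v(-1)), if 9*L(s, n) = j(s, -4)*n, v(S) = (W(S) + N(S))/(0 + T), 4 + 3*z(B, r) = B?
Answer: -44114/27 ≈ -1633.9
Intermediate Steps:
T = 20 (T = 4*5 = 20)
z(B, r) = -4/3 + B/3
j(l, w) = -4/3 + w/3
W(g) = -8 + g
v(S) = -2/5 + S/10 (v(S) = ((-8 + S) + S)/(0 + 20) = (-8 + 2*S)/20 = (-8 + 2*S)*(1/20) = -2/5 + S/10)
L(s, n) = -8*n/27 (L(s, n) = ((-4/3 + (1/3)*(-4))*n)/9 = ((-4/3 - 4/3)*n)/9 = (-8*n/3)/9 = -8*n/27)
-1634 + L(0, v(-1)) = -1634 - 8*(-2/5 + (1/10)*(-1))/27 = -1634 - 8*(-2/5 - 1/10)/27 = -1634 - 8/27*(-1/2) = -1634 + 4/27 = -44114/27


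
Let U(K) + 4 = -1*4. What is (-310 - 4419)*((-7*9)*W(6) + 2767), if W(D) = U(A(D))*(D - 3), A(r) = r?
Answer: -20235391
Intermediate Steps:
U(K) = -8 (U(K) = -4 - 1*4 = -4 - 4 = -8)
W(D) = 24 - 8*D (W(D) = -8*(D - 3) = -8*(-3 + D) = 24 - 8*D)
(-310 - 4419)*((-7*9)*W(6) + 2767) = (-310 - 4419)*((-7*9)*(24 - 8*6) + 2767) = -4729*(-63*(24 - 48) + 2767) = -4729*(-63*(-24) + 2767) = -4729*(1512 + 2767) = -4729*4279 = -20235391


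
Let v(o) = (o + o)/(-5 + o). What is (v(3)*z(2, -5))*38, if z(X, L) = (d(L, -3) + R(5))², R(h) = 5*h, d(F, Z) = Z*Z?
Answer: -131784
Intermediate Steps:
d(F, Z) = Z²
v(o) = 2*o/(-5 + o) (v(o) = (2*o)/(-5 + o) = 2*o/(-5 + o))
z(X, L) = 1156 (z(X, L) = ((-3)² + 5*5)² = (9 + 25)² = 34² = 1156)
(v(3)*z(2, -5))*38 = ((2*3/(-5 + 3))*1156)*38 = ((2*3/(-2))*1156)*38 = ((2*3*(-½))*1156)*38 = -3*1156*38 = -3468*38 = -131784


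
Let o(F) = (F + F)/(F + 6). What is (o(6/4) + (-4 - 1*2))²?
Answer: 784/25 ≈ 31.360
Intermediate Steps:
o(F) = 2*F/(6 + F) (o(F) = (2*F)/(6 + F) = 2*F/(6 + F))
(o(6/4) + (-4 - 1*2))² = (2*(6/4)/(6 + 6/4) + (-4 - 1*2))² = (2*(6*(¼))/(6 + 6*(¼)) + (-4 - 2))² = (2*(3/2)/(6 + 3/2) - 6)² = (2*(3/2)/(15/2) - 6)² = (2*(3/2)*(2/15) - 6)² = (⅖ - 6)² = (-28/5)² = 784/25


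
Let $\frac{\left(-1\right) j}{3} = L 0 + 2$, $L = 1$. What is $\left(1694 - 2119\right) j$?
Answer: $2550$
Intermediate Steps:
$j = -6$ ($j = - 3 \left(1 \cdot 0 + 2\right) = - 3 \left(0 + 2\right) = \left(-3\right) 2 = -6$)
$\left(1694 - 2119\right) j = \left(1694 - 2119\right) \left(-6\right) = \left(-425\right) \left(-6\right) = 2550$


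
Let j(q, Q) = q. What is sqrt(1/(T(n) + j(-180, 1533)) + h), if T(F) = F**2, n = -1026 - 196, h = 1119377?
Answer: 3*sqrt(17329818127727519)/373276 ≈ 1058.0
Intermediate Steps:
n = -1222
sqrt(1/(T(n) + j(-180, 1533)) + h) = sqrt(1/((-1222)**2 - 180) + 1119377) = sqrt(1/(1493284 - 180) + 1119377) = sqrt(1/1493104 + 1119377) = sqrt(1671346276209/1493104) = 3*sqrt(17329818127727519)/373276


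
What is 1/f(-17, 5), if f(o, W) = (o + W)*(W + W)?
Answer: -1/120 ≈ -0.0083333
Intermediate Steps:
f(o, W) = 2*W*(W + o) (f(o, W) = (W + o)*(2*W) = 2*W*(W + o))
1/f(-17, 5) = 1/(2*5*(5 - 17)) = 1/(2*5*(-12)) = 1/(-120) = -1/120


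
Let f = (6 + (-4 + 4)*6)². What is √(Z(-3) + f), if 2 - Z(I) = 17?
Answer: √21 ≈ 4.5826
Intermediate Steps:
Z(I) = -15 (Z(I) = 2 - 1*17 = 2 - 17 = -15)
f = 36 (f = (6 + 0*6)² = (6 + 0)² = 6² = 36)
√(Z(-3) + f) = √(-15 + 36) = √21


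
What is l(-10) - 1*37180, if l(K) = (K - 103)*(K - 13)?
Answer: -34581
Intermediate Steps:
l(K) = (-103 + K)*(-13 + K)
l(-10) - 1*37180 = (1339 + (-10)**2 - 116*(-10)) - 1*37180 = (1339 + 100 + 1160) - 37180 = 2599 - 37180 = -34581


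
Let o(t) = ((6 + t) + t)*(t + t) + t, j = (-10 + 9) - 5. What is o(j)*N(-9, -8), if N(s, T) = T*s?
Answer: 4752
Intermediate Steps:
j = -6 (j = -1 - 5 = -6)
o(t) = t + 2*t*(6 + 2*t) (o(t) = (6 + 2*t)*(2*t) + t = 2*t*(6 + 2*t) + t = t + 2*t*(6 + 2*t))
o(j)*N(-9, -8) = (-6*(13 + 4*(-6)))*(-8*(-9)) = -6*(13 - 24)*72 = -6*(-11)*72 = 66*72 = 4752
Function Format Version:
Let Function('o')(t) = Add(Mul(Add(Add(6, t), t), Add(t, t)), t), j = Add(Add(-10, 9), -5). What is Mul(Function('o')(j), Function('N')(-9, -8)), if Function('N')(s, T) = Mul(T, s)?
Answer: 4752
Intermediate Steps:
j = -6 (j = Add(-1, -5) = -6)
Function('o')(t) = Add(t, Mul(2, t, Add(6, Mul(2, t)))) (Function('o')(t) = Add(Mul(Add(6, Mul(2, t)), Mul(2, t)), t) = Add(Mul(2, t, Add(6, Mul(2, t))), t) = Add(t, Mul(2, t, Add(6, Mul(2, t)))))
Mul(Function('o')(j), Function('N')(-9, -8)) = Mul(Mul(-6, Add(13, Mul(4, -6))), Mul(-8, -9)) = Mul(Mul(-6, Add(13, -24)), 72) = Mul(Mul(-6, -11), 72) = Mul(66, 72) = 4752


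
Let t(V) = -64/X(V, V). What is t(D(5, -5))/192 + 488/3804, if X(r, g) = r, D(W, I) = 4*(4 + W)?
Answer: 4075/34236 ≈ 0.11903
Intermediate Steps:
D(W, I) = 16 + 4*W
t(V) = -64/V
t(D(5, -5))/192 + 488/3804 = -64/(16 + 4*5)/192 + 488/3804 = -64/(16 + 20)*(1/192) + 488*(1/3804) = -64/36*(1/192) + 122/951 = -64*1/36*(1/192) + 122/951 = -16/9*1/192 + 122/951 = -1/108 + 122/951 = 4075/34236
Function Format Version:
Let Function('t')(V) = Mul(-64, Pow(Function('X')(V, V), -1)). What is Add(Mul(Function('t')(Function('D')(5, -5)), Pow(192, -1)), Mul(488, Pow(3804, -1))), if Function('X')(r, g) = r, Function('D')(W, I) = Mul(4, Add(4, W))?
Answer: Rational(4075, 34236) ≈ 0.11903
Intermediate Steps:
Function('D')(W, I) = Add(16, Mul(4, W))
Function('t')(V) = Mul(-64, Pow(V, -1))
Add(Mul(Function('t')(Function('D')(5, -5)), Pow(192, -1)), Mul(488, Pow(3804, -1))) = Add(Mul(Mul(-64, Pow(Add(16, Mul(4, 5)), -1)), Pow(192, -1)), Mul(488, Pow(3804, -1))) = Add(Mul(Mul(-64, Pow(Add(16, 20), -1)), Rational(1, 192)), Mul(488, Rational(1, 3804))) = Add(Mul(Mul(-64, Pow(36, -1)), Rational(1, 192)), Rational(122, 951)) = Add(Mul(Mul(-64, Rational(1, 36)), Rational(1, 192)), Rational(122, 951)) = Add(Mul(Rational(-16, 9), Rational(1, 192)), Rational(122, 951)) = Add(Rational(-1, 108), Rational(122, 951)) = Rational(4075, 34236)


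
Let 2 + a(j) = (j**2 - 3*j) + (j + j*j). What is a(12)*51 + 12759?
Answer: 26121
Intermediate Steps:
a(j) = -2 - 2*j + 2*j**2 (a(j) = -2 + ((j**2 - 3*j) + (j + j*j)) = -2 + ((j**2 - 3*j) + (j + j**2)) = -2 + (-2*j + 2*j**2) = -2 - 2*j + 2*j**2)
a(12)*51 + 12759 = (-2 - 2*12 + 2*12**2)*51 + 12759 = (-2 - 24 + 2*144)*51 + 12759 = (-2 - 24 + 288)*51 + 12759 = 262*51 + 12759 = 13362 + 12759 = 26121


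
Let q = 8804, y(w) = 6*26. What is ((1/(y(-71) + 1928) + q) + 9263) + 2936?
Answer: 43770253/2084 ≈ 21003.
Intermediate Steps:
y(w) = 156
((1/(y(-71) + 1928) + q) + 9263) + 2936 = ((1/(156 + 1928) + 8804) + 9263) + 2936 = ((1/2084 + 8804) + 9263) + 2936 = (18347537/2084 + 9263) + 2936 = 37651629/2084 + 2936 = 43770253/2084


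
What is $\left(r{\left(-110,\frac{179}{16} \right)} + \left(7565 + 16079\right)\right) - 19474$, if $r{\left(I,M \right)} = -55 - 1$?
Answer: $4114$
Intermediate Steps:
$r{\left(I,M \right)} = -56$
$\left(r{\left(-110,\frac{179}{16} \right)} + \left(7565 + 16079\right)\right) - 19474 = \left(-56 + \left(7565 + 16079\right)\right) - 19474 = \left(-56 + 23644\right) - 19474 = 23588 - 19474 = 4114$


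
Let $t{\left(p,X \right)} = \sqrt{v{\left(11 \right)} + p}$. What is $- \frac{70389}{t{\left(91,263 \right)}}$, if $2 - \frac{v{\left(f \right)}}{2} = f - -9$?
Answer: $- \frac{6399 \sqrt{55}}{5} \approx -9491.3$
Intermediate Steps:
$v{\left(f \right)} = -14 - 2 f$ ($v{\left(f \right)} = 4 - 2 \left(f - -9\right) = 4 - 2 \left(f + 9\right) = 4 - 2 \left(9 + f\right) = 4 - \left(18 + 2 f\right) = -14 - 2 f$)
$t{\left(p,X \right)} = \sqrt{-36 + p}$ ($t{\left(p,X \right)} = \sqrt{\left(-14 - 22\right) + p} = \sqrt{-36 + p}$)
$- \frac{70389}{t{\left(91,263 \right)}} = - \frac{70389}{\sqrt{-36 + 91}} = - \frac{70389}{\sqrt{55}} = - 70389 \frac{\sqrt{55}}{55} = - \frac{6399 \sqrt{55}}{5}$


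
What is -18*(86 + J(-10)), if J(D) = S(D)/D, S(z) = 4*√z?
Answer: -1548 + 36*I*√10/5 ≈ -1548.0 + 22.768*I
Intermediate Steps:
J(D) = 4/√D (J(D) = (4*√D)/D = 4/√D)
-18*(86 + J(-10)) = -18*(86 + 4/√(-10)) = -18*(86 + 4*(-I*√10/10)) = -18*(86 - 2*I*√10/5) = -1548 + 36*I*√10/5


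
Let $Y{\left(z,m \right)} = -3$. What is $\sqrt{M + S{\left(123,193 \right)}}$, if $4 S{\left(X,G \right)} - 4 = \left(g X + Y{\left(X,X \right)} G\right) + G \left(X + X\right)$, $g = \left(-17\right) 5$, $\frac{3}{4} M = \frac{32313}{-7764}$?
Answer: $\frac{\sqrt{34308380361}}{1941} \approx 95.428$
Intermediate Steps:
$M = - \frac{10771}{1941}$ ($M = \frac{4 \frac{32313}{-7764}}{3} = \frac{4 \cdot 32313 \left(- \frac{1}{7764}\right)}{3} = \frac{4}{3} \left(- \frac{10771}{2588}\right) = - \frac{10771}{1941} \approx -5.5492$)
$g = -85$
$S{\left(X,G \right)} = 1 - \frac{85 X}{4} - \frac{3 G}{4} + \frac{G X}{2}$ ($S{\left(X,G \right)} = 1 + \frac{\left(- 85 X - 3 G\right) + G \left(X + X\right)}{4} = 1 + \frac{\left(- 85 X - 3 G\right) + G 2 X}{4} = 1 + \frac{\left(- 85 X - 3 G\right) + 2 G X}{4} = 1 + \frac{- 85 X - 3 G + 2 G X}{4} = 1 - \left(\frac{3 G}{4} + \frac{85 X}{4} - \frac{G X}{2}\right) = 1 - \frac{85 X}{4} - \frac{3 G}{4} + \frac{G X}{2}$)
$\sqrt{M + S{\left(123,193 \right)}} = \sqrt{- \frac{10771}{1941} + \left(1 - \frac{10455}{4} - \frac{579}{4} + \frac{1}{2} \cdot 193 \cdot 123\right)} = \sqrt{- \frac{10771}{1941} + \left(1 - \frac{10455}{4} - \frac{579}{4} + \frac{23739}{2}\right)} = \sqrt{- \frac{10771}{1941} + 9112} = \sqrt{\frac{17675621}{1941}} = \frac{\sqrt{34308380361}}{1941}$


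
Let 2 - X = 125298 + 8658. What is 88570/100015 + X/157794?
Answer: 57840527/1578176691 ≈ 0.036650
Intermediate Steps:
X = -133954 (X = 2 - (125298 + 8658) = 2 - 1*133956 = 2 - 133956 = -133954)
88570/100015 + X/157794 = 88570/100015 - 133954/157794 = 88570*(1/100015) - 133954*1/157794 = 17714/20003 - 66977/78897 = 57840527/1578176691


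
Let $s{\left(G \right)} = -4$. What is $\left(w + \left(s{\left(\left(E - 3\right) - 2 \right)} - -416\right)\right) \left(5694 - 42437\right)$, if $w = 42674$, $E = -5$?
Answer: $-1583108898$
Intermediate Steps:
$\left(w + \left(s{\left(\left(E - 3\right) - 2 \right)} - -416\right)\right) \left(5694 - 42437\right) = \left(42674 - -412\right) \left(5694 - 42437\right) = \left(42674 + \left(-4 + 416\right)\right) \left(-36743\right) = \left(42674 + 412\right) \left(-36743\right) = 43086 \left(-36743\right) = -1583108898$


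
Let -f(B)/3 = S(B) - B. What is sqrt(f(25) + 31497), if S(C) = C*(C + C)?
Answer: sqrt(27822) ≈ 166.80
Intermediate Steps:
S(C) = 2*C**2 (S(C) = C*(2*C) = 2*C**2)
f(B) = -6*B**2 + 3*B (f(B) = -3*(2*B**2 - B) = -3*(-B + 2*B**2) = -6*B**2 + 3*B)
sqrt(f(25) + 31497) = sqrt(3*25*(1 - 2*25) + 31497) = sqrt(3*25*(1 - 50) + 31497) = sqrt(3*25*(-49) + 31497) = sqrt(-3675 + 31497) = sqrt(27822)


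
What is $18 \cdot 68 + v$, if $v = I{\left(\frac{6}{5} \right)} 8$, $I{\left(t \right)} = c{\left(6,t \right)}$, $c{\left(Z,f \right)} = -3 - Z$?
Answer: $1152$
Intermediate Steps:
$I{\left(t \right)} = -9$ ($I{\left(t \right)} = -3 - 6 = -9$)
$v = -72$ ($v = \left(-9\right) 8 = -72$)
$18 \cdot 68 + v = 18 \cdot 68 - 72 = 1224 - 72 = 1152$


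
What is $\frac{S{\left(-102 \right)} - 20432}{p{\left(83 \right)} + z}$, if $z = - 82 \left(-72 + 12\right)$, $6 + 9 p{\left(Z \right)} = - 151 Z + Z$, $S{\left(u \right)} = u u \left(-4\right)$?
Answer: $- \frac{3878}{221} \approx -17.548$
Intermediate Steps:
$S{\left(u \right)} = - 4 u^{2}$ ($S{\left(u \right)} = u^{2} \left(-4\right) = - 4 u^{2}$)
$p{\left(Z \right)} = - \frac{2}{3} - \frac{50 Z}{3}$ ($p{\left(Z \right)} = - \frac{2}{3} + \frac{- 151 Z + Z}{9} = - \frac{2}{3} + \frac{\left(-150\right) Z}{9} = - \frac{2}{3} - \frac{50 Z}{3}$)
$z = 4920$ ($z = \left(-82\right) \left(-60\right) = 4920$)
$\frac{S{\left(-102 \right)} - 20432}{p{\left(83 \right)} + z} = \frac{- 4 \left(-102\right)^{2} - 20432}{\left(- \frac{2}{3} - \frac{4150}{3}\right) + 4920} = \frac{\left(-4\right) 10404 - 20432}{\left(- \frac{2}{3} - \frac{4150}{3}\right) + 4920} = \frac{-41616 - 20432}{-1384 + 4920} = - \frac{62048}{3536} = \left(-62048\right) \frac{1}{3536} = - \frac{3878}{221}$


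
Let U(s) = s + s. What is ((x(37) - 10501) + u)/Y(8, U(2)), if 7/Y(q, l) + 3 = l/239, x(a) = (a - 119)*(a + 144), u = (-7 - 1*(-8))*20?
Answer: 18055299/1673 ≈ 10792.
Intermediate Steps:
U(s) = 2*s
u = 20 (u = (-7 + 8)*20 = 1*20 = 20)
x(a) = (-119 + a)*(144 + a)
Y(q, l) = 7/(-3 + l/239)
((x(37) - 10501) + u)/Y(8, U(2)) = (((-17136 + 37² + 25*37) - 10501) + 20)/((1673/(-717 + 2*2))) = (((-17136 + 1369 + 925) - 10501) + 20)/((1673/(-717 + 4))) = ((-14842 - 10501) + 20)/((1673/(-713))) = (-25343 + 20)/((1673*(-1/713))) = -25323/(-1673/713) = -25323*(-713/1673) = 18055299/1673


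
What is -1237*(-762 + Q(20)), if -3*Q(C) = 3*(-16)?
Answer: 922802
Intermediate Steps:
Q(C) = 16 (Q(C) = -(-16) = -⅓*(-48) = 16)
-1237*(-762 + Q(20)) = -1237*(-762 + 16) = -1237*(-746) = 922802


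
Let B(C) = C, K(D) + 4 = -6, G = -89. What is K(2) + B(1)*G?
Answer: -99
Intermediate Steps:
K(D) = -10 (K(D) = -4 - 6 = -10)
K(2) + B(1)*G = -10 + 1*(-89) = -10 - 89 = -99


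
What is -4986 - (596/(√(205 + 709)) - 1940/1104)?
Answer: -1375651/276 - 298*√914/457 ≈ -5004.0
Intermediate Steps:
-4986 - (596/(√(205 + 709)) - 1940/1104) = -4986 - (596/(√914) - 1940*1/1104) = -4986 - (596*(√914/914) - 485/276) = -4986 - (298*√914/457 - 485/276) = -4986 - (-485/276 + 298*√914/457) = -4986 + (485/276 - 298*√914/457) = -1375651/276 - 298*√914/457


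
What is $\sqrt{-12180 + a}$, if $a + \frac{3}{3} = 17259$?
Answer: $\sqrt{5078} \approx 71.26$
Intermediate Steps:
$a = 17258$ ($a = -1 + 17259 = 17258$)
$\sqrt{-12180 + a} = \sqrt{-12180 + 17258} = \sqrt{5078}$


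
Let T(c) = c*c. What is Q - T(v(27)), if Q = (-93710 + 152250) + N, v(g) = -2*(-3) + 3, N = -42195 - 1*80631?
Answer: -64367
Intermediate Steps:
N = -122826 (N = -42195 - 80631 = -122826)
v(g) = 9 (v(g) = 6 + 3 = 9)
Q = -64286 (Q = (-93710 + 152250) - 122826 = 58540 - 122826 = -64286)
T(c) = c**2
Q - T(v(27)) = -64286 - 1*9**2 = -64286 - 1*81 = -64286 - 81 = -64367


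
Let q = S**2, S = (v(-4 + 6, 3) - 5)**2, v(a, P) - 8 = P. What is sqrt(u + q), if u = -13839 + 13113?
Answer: sqrt(570) ≈ 23.875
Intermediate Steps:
v(a, P) = 8 + P
S = 36 (S = ((8 + 3) - 5)**2 = (11 - 5)**2 = 6**2 = 36)
u = -726
q = 1296 (q = 36**2 = 1296)
sqrt(u + q) = sqrt(-726 + 1296) = sqrt(570)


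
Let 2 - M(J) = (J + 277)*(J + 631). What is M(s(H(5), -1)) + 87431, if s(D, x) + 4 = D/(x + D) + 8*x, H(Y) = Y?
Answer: -1243337/16 ≈ -77709.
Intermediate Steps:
s(D, x) = -4 + 8*x + D/(D + x) (s(D, x) = -4 + (D/(x + D) + 8*x) = -4 + (D/(D + x) + 8*x) = -4 + (8*x + D/(D + x)) = -4 + 8*x + D/(D + x))
M(J) = 2 - (277 + J)*(631 + J) (M(J) = 2 - (J + 277)*(J + 631) = 2 - (277 + J)*(631 + J))
M(s(H(5), -1)) + 87431 = (-174785 - ((-4*(-1) - 3*5 + 8*(-1)**2 + 8*5*(-1))/(5 - 1))**2 - 908*(-4*(-1) - 3*5 + 8*(-1)**2 + 8*5*(-1))/(5 - 1)) + 87431 = (-174785 - ((4 - 15 + 8*1 - 40)/4)**2 - 908*(4 - 15 + 8*1 - 40)/4) + 87431 = (-174785 - ((4 - 15 + 8 - 40)/4)**2 - 227*(4 - 15 + 8 - 40)) + 87431 = (-174785 - ((1/4)*(-43))**2 - 227*(-43)) + 87431 = (-174785 - (-43/4)**2 - 908*(-43/4)) + 87431 = (-174785 - 1*1849/16 + 9761) + 87431 = (-174785 - 1849/16 + 9761) + 87431 = -2642233/16 + 87431 = -1243337/16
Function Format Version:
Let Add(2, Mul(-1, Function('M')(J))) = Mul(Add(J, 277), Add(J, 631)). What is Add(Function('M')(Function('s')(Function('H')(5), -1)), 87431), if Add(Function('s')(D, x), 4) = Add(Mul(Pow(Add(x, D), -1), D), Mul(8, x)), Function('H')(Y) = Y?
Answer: Rational(-1243337, 16) ≈ -77709.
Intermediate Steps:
Function('s')(D, x) = Add(-4, Mul(8, x), Mul(D, Pow(Add(D, x), -1))) (Function('s')(D, x) = Add(-4, Add(Mul(Pow(Add(x, D), -1), D), Mul(8, x))) = Add(-4, Add(Mul(Pow(Add(D, x), -1), D), Mul(8, x))) = Add(-4, Add(Mul(D, Pow(Add(D, x), -1)), Mul(8, x))) = Add(-4, Add(Mul(8, x), Mul(D, Pow(Add(D, x), -1)))) = Add(-4, Mul(8, x), Mul(D, Pow(Add(D, x), -1))))
Function('M')(J) = Add(2, Mul(-1, Add(277, J), Add(631, J))) (Function('M')(J) = Add(2, Mul(-1, Mul(Add(J, 277), Add(J, 631)))) = Add(2, Mul(-1, Mul(Add(277, J), Add(631, J)))) = Add(2, Mul(-1, Add(277, J), Add(631, J))))
Add(Function('M')(Function('s')(Function('H')(5), -1)), 87431) = Add(Add(-174785, Mul(-1, Pow(Mul(Pow(Add(5, -1), -1), Add(Mul(-4, -1), Mul(-3, 5), Mul(8, Pow(-1, 2)), Mul(8, 5, -1))), 2)), Mul(-908, Mul(Pow(Add(5, -1), -1), Add(Mul(-4, -1), Mul(-3, 5), Mul(8, Pow(-1, 2)), Mul(8, 5, -1))))), 87431) = Add(Add(-174785, Mul(-1, Pow(Mul(Pow(4, -1), Add(4, -15, Mul(8, 1), -40)), 2)), Mul(-908, Mul(Pow(4, -1), Add(4, -15, Mul(8, 1), -40)))), 87431) = Add(Add(-174785, Mul(-1, Pow(Mul(Rational(1, 4), Add(4, -15, 8, -40)), 2)), Mul(-908, Mul(Rational(1, 4), Add(4, -15, 8, -40)))), 87431) = Add(Add(-174785, Mul(-1, Pow(Mul(Rational(1, 4), -43), 2)), Mul(-908, Mul(Rational(1, 4), -43))), 87431) = Add(Add(-174785, Mul(-1, Pow(Rational(-43, 4), 2)), Mul(-908, Rational(-43, 4))), 87431) = Add(Add(-174785, Mul(-1, Rational(1849, 16)), 9761), 87431) = Add(Add(-174785, Rational(-1849, 16), 9761), 87431) = Add(Rational(-2642233, 16), 87431) = Rational(-1243337, 16)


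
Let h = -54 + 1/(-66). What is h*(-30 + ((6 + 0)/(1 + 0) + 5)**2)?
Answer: -324415/66 ≈ -4915.4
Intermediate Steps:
h = -3565/66 (h = -54 - 1/66 = -3565/66 ≈ -54.015)
h*(-30 + ((6 + 0)/(1 + 0) + 5)**2) = -3565*(-30 + ((6 + 0)/(1 + 0) + 5)**2)/66 = -3565*(-30 + (6/1 + 5)**2)/66 = -3565*(-30 + (6*1 + 5)**2)/66 = -3565*(-30 + (6 + 5)**2)/66 = -3565*(-30 + 11**2)/66 = -3565*(-30 + 121)/66 = -3565/66*91 = -324415/66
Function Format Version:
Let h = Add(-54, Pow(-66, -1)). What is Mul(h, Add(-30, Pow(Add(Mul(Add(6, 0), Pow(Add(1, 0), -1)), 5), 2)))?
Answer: Rational(-324415, 66) ≈ -4915.4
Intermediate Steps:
h = Rational(-3565, 66) (h = Add(-54, Rational(-1, 66)) = Rational(-3565, 66) ≈ -54.015)
Mul(h, Add(-30, Pow(Add(Mul(Add(6, 0), Pow(Add(1, 0), -1)), 5), 2))) = Mul(Rational(-3565, 66), Add(-30, Pow(Add(Mul(Add(6, 0), Pow(Add(1, 0), -1)), 5), 2))) = Mul(Rational(-3565, 66), Add(-30, Pow(Add(Mul(6, Pow(1, -1)), 5), 2))) = Mul(Rational(-3565, 66), Add(-30, Pow(Add(Mul(6, 1), 5), 2))) = Mul(Rational(-3565, 66), Add(-30, Pow(Add(6, 5), 2))) = Mul(Rational(-3565, 66), Add(-30, Pow(11, 2))) = Mul(Rational(-3565, 66), Add(-30, 121)) = Mul(Rational(-3565, 66), 91) = Rational(-324415, 66)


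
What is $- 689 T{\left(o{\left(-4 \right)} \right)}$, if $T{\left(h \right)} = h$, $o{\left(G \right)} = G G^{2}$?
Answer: $44096$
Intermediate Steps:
$o{\left(G \right)} = G^{3}$
$- 689 T{\left(o{\left(-4 \right)} \right)} = - 689 \left(-4\right)^{3} = \left(-689\right) \left(-64\right) = 44096$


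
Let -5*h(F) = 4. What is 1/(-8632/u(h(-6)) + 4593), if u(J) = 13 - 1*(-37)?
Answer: 25/110509 ≈ 0.00022623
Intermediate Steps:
h(F) = -4/5 (h(F) = -1/5*4 = -4/5)
u(J) = 50 (u(J) = 13 + 37 = 50)
1/(-8632/u(h(-6)) + 4593) = 1/(-8632/50 + 4593) = 1/(-8632*1/50 + 4593) = 1/(-4316/25 + 4593) = 1/(110509/25) = 25/110509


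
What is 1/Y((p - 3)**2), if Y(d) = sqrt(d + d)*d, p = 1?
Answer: sqrt(2)/16 ≈ 0.088388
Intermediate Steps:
Y(d) = sqrt(2)*d**(3/2) (Y(d) = sqrt(2*d)*d = (sqrt(2)*sqrt(d))*d = sqrt(2)*d**(3/2))
1/Y((p - 3)**2) = 1/(sqrt(2)*((1 - 3)**2)**(3/2)) = 1/(sqrt(2)*((-2)**2)**(3/2)) = 1/(sqrt(2)*4**(3/2)) = 1/(sqrt(2)*8) = 1/(8*sqrt(2)) = sqrt(2)/16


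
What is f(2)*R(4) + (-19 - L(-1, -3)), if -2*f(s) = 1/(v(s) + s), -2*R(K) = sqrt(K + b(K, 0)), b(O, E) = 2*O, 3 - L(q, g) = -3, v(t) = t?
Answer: -25 + sqrt(3)/8 ≈ -24.784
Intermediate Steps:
L(q, g) = 6 (L(q, g) = 3 - 1*(-3) = 3 + 3 = 6)
R(K) = -sqrt(3)*sqrt(K)/2 (R(K) = -sqrt(K + 2*K)/2 = -sqrt(3)*sqrt(K)/2)
f(s) = -1/(4*s) (f(s) = -1/(2*(s + s)) = -1/(2*s)/2 = -1/(4*s))
f(2)*R(4) + (-19 - L(-1, -3)) = (-1/4/2)*(-sqrt(3)*sqrt(4)/2) + (-19 - 1*6) = (-1/4*1/2)*(-1/2*sqrt(3)*2) + (-19 - 6) = -(-1)*sqrt(3)/8 - 25 = sqrt(3)/8 - 25 = -25 + sqrt(3)/8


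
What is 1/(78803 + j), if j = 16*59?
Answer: 1/79747 ≈ 1.2540e-5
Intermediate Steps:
j = 944
1/(78803 + j) = 1/(78803 + 944) = 1/79747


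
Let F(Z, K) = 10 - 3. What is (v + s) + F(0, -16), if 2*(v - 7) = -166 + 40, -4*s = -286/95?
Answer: -9167/190 ≈ -48.247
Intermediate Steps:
F(Z, K) = 7
s = 143/190 (s = -(-143)/(2*95) = -¼*(-286/95) = 143/190 ≈ 0.75263)
v = -56 (v = 7 + (-166 + 40)/2 = 7 + (½)*(-126) = 7 - 63 = -56)
(v + s) + F(0, -16) = (-56 + 143/190) + 7 = -10497/190 + 7 = -9167/190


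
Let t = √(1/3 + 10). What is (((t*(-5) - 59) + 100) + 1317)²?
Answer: 5533267/3 - 13580*√93/3 ≈ 1.8008e+6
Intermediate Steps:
t = √93/3 (t = √(⅓ + 10) = √(31/3) = √93/3 ≈ 3.2146)
(((t*(-5) - 59) + 100) + 1317)² = ((((√93/3)*(-5) - 59) + 100) + 1317)² = (((-5*√93/3 - 59) + 100) + 1317)² = (((-59 - 5*√93/3) + 100) + 1317)² = ((41 - 5*√93/3) + 1317)² = (1358 - 5*√93/3)²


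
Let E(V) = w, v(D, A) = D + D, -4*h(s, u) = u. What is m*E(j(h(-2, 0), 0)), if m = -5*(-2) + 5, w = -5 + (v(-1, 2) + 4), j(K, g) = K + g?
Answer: -45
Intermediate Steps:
h(s, u) = -u/4
v(D, A) = 2*D
w = -3 (w = -5 + (2*(-1) + 4) = -5 + (-2 + 4) = -5 + 2 = -3)
E(V) = -3
m = 15 (m = 10 + 5 = 15)
m*E(j(h(-2, 0), 0)) = 15*(-3) = -45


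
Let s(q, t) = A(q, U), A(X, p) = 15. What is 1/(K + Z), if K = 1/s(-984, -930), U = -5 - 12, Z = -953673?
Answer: -15/14305094 ≈ -1.0486e-6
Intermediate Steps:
U = -17
s(q, t) = 15
K = 1/15 ≈ 0.066667
1/(K + Z) = 1/(1/15 - 953673) = 1/(-14305094/15) = -15/14305094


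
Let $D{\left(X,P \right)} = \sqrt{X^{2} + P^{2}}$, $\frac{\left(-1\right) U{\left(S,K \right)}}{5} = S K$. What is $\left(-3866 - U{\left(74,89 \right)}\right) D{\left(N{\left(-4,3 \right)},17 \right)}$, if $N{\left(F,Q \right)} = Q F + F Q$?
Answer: $29064 \sqrt{865} \approx 8.548 \cdot 10^{5}$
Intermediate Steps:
$N{\left(F,Q \right)} = 2 F Q$ ($N{\left(F,Q \right)} = F Q + F Q = 2 F Q$)
$U{\left(S,K \right)} = - 5 K S$ ($U{\left(S,K \right)} = - 5 S K = - 5 K S$)
$D{\left(X,P \right)} = \sqrt{P^{2} + X^{2}}$
$\left(-3866 - U{\left(74,89 \right)}\right) D{\left(N{\left(-4,3 \right)},17 \right)} = \left(-3866 - \left(-5\right) 89 \cdot 74\right) \sqrt{17^{2} + \left(2 \left(-4\right) 3\right)^{2}} = \left(-3866 - -32930\right) \sqrt{289 + \left(-24\right)^{2}} = \left(-3866 + 32930\right) \sqrt{289 + 576} = 29064 \sqrt{865}$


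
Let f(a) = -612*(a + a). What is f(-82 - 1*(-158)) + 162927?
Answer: 69903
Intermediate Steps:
f(a) = -1224*a
f(-82 - 1*(-158)) + 162927 = -1224*(-82 - 1*(-158)) + 162927 = -1224*(-82 + 158) + 162927 = -1224*76 + 162927 = -93024 + 162927 = 69903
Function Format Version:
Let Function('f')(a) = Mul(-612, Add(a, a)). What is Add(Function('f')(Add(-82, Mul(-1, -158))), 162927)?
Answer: 69903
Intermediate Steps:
Function('f')(a) = Mul(-1224, a) (Function('f')(a) = Mul(-612, Mul(2, a)) = Mul(-1224, a))
Add(Function('f')(Add(-82, Mul(-1, -158))), 162927) = Add(Mul(-1224, Add(-82, Mul(-1, -158))), 162927) = Add(Mul(-1224, Add(-82, 158)), 162927) = Add(Mul(-1224, 76), 162927) = Add(-93024, 162927) = 69903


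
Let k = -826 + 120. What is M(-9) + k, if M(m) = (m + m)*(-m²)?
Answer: 752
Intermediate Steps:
k = -706
M(m) = -2*m³ (M(m) = (2*m)*(-m²) = -2*m³)
M(-9) + k = -2*(-9)³ - 706 = -2*(-729) - 706 = 1458 - 706 = 752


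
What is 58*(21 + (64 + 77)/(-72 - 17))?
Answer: 100224/89 ≈ 1126.1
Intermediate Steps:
58*(21 + (64 + 77)/(-72 - 17)) = 58*(21 + 141/(-89)) = 58*(21 + 141*(-1/89)) = 58*(21 - 141/89) = 58*(1728/89) = 100224/89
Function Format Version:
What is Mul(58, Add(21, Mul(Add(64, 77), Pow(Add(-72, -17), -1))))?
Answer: Rational(100224, 89) ≈ 1126.1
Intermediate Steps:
Mul(58, Add(21, Mul(Add(64, 77), Pow(Add(-72, -17), -1)))) = Mul(58, Add(21, Mul(141, Pow(-89, -1)))) = Mul(58, Add(21, Mul(141, Rational(-1, 89)))) = Mul(58, Add(21, Rational(-141, 89))) = Mul(58, Rational(1728, 89)) = Rational(100224, 89)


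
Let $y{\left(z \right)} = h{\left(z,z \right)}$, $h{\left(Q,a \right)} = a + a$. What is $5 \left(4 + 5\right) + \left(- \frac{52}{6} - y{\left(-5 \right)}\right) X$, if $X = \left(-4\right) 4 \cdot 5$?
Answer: $- \frac{185}{3} \approx -61.667$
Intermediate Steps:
$h{\left(Q,a \right)} = 2 a$
$y{\left(z \right)} = 2 z$
$X = -80$ ($X = \left(-16\right) 5 = -80$)
$5 \left(4 + 5\right) + \left(- \frac{52}{6} - y{\left(-5 \right)}\right) X = 5 \left(4 + 5\right) + \left(- \frac{52}{6} - 2 \left(-5\right)\right) \left(-80\right) = 5 \cdot 9 + \left(\left(-52\right) \frac{1}{6} - -10\right) \left(-80\right) = 45 + \left(- \frac{26}{3} + 10\right) \left(-80\right) = 45 + \frac{4}{3} \left(-80\right) = 45 - \frac{320}{3} = - \frac{185}{3}$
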